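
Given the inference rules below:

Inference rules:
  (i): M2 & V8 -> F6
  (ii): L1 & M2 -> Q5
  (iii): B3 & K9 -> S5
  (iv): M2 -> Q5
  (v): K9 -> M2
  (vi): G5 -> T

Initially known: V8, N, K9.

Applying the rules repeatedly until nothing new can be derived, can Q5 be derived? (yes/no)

Round 1 — (v), derive M2.
Round 2 — (i), (iv), derive F6, Q5.
Q5 appears in round 2, so it is derivable.

yes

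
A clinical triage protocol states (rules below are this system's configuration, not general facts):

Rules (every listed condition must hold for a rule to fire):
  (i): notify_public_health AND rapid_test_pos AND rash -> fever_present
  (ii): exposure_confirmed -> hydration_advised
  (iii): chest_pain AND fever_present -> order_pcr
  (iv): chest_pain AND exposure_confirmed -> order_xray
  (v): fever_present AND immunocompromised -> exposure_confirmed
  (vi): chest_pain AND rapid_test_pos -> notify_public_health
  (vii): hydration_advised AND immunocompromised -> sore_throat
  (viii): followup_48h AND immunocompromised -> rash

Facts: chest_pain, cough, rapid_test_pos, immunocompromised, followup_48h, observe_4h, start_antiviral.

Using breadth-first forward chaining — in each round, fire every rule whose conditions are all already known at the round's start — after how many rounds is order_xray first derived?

4

Round 1: (vi) [chest_pain AND rapid_test_pos -> notify_public_health]; (viii) [followup_48h AND immunocompromised -> rash]. New: notify_public_health, rash.
Round 2: (i) [notify_public_health AND rapid_test_pos AND rash -> fever_present]. New: fever_present.
Round 3: (iii) [chest_pain AND fever_present -> order_pcr]; (v) [fever_present AND immunocompromised -> exposure_confirmed]. New: order_pcr, exposure_confirmed.
Round 4: (ii) [exposure_confirmed -> hydration_advised]; (iv) [chest_pain AND exposure_confirmed -> order_xray]. New: hydration_advised, order_xray.
order_xray first appears in round 4.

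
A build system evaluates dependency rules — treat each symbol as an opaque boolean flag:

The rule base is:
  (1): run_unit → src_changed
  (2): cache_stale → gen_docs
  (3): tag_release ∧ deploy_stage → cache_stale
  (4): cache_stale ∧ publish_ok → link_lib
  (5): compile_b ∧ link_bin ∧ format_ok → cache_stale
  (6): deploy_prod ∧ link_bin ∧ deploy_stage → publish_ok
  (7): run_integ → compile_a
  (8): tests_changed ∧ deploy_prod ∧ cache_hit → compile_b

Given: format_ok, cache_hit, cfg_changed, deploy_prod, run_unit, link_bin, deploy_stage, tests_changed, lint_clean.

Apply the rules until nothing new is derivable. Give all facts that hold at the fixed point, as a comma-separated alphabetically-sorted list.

Round 1: (1) [run_unit → src_changed]; (6) [deploy_prod ∧ link_bin ∧ deploy_stage → publish_ok]; (8) [tests_changed ∧ deploy_prod ∧ cache_hit → compile_b]. New: src_changed, publish_ok, compile_b.
Round 2: (5) [compile_b ∧ link_bin ∧ format_ok → cache_stale]. New: cache_stale.
Round 3: (2) [cache_stale → gen_docs]; (4) [cache_stale ∧ publish_ok → link_lib]. New: gen_docs, link_lib.

cache_hit, cache_stale, cfg_changed, compile_b, deploy_prod, deploy_stage, format_ok, gen_docs, link_bin, link_lib, lint_clean, publish_ok, run_unit, src_changed, tests_changed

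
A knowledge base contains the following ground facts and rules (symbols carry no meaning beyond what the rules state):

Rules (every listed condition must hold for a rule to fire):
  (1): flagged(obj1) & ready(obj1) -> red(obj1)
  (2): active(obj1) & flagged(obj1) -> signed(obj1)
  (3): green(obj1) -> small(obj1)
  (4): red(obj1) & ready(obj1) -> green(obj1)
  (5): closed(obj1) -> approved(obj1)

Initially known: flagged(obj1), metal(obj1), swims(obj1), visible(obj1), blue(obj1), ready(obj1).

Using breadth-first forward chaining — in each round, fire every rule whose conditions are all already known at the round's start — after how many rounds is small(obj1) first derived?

3

Round 1 fires (1), giving red(obj1).
Round 2 fires (4), giving green(obj1).
Round 3 fires (3), giving small(obj1).
small(obj1) first appears in round 3.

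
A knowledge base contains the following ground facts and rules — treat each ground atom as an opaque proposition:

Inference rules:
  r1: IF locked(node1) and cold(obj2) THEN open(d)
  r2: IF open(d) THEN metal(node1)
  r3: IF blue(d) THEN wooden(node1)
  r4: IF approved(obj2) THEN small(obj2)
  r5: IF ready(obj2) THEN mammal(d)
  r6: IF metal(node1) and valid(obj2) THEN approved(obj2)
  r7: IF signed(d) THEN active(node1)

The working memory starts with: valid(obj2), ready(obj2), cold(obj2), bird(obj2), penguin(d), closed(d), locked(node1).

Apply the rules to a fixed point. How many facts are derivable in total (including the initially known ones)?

12

Round 1 fires r1, r5, giving open(d), mammal(d).
Round 2 fires r2, giving metal(node1).
Round 3 fires r6, giving approved(obj2).
Round 4 fires r4, giving small(obj2).
Closure: {approved(obj2), bird(obj2), closed(d), cold(obj2), locked(node1), mammal(d), metal(node1), open(d), penguin(d), ready(obj2), small(obj2), valid(obj2)} — 12 facts.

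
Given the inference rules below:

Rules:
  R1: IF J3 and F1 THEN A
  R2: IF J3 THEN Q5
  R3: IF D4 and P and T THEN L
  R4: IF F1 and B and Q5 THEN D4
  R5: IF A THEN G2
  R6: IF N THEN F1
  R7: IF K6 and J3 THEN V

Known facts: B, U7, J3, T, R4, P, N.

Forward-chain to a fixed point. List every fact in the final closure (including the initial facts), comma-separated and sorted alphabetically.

Round 1: R2 [IF J3 THEN Q5]; R6 [IF N THEN F1]. New: Q5, F1.
Round 2: R1 [IF J3 and F1 THEN A]; R4 [IF F1 and B and Q5 THEN D4]. New: A, D4.
Round 3: R3 [IF D4 and P and T THEN L]; R5 [IF A THEN G2]. New: L, G2.

A, B, D4, F1, G2, J3, L, N, P, Q5, R4, T, U7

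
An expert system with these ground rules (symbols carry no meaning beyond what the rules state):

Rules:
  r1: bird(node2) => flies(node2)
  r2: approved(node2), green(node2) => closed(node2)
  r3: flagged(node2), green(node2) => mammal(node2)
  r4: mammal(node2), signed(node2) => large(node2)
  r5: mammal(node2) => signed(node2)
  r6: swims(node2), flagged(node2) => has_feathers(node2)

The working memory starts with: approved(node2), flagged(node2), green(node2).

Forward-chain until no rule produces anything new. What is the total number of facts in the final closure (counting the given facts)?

Round 1 — r2, r3, derive closed(node2), mammal(node2).
Round 2 — r5, derive signed(node2).
Round 3 — r4, derive large(node2).
Closure: {approved(node2), closed(node2), flagged(node2), green(node2), large(node2), mammal(node2), signed(node2)} — 7 facts.

7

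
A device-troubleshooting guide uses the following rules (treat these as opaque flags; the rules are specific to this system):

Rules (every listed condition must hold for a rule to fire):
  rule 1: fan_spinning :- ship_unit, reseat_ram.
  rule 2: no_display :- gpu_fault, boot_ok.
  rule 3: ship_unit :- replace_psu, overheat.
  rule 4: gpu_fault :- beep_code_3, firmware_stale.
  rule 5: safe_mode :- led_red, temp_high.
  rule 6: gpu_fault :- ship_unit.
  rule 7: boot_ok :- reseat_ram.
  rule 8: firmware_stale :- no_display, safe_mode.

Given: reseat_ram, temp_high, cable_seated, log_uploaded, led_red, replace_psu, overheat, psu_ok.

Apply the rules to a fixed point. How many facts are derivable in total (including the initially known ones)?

15

Round 1 — rule 3, rule 5, rule 7, derive ship_unit, safe_mode, boot_ok.
Round 2 — rule 1, rule 6, derive fan_spinning, gpu_fault.
Round 3 — rule 2, derive no_display.
Round 4 — rule 8, derive firmware_stale.
Closure: {boot_ok, cable_seated, fan_spinning, firmware_stale, gpu_fault, led_red, log_uploaded, no_display, overheat, psu_ok, replace_psu, reseat_ram, safe_mode, ship_unit, temp_high} — 15 facts.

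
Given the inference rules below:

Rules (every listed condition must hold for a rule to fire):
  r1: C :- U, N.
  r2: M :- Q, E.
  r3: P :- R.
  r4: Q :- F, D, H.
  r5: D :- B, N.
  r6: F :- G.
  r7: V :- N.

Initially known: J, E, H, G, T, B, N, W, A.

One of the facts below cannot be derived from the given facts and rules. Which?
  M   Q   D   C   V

C

Round 1 — r5, r6, r7, derive D, F, V.
Round 2 — r4, derive Q.
Round 3 — r2, derive M.
Derived: Q (round 2), V (round 1), D (round 1), M (round 3). C never appears in any round.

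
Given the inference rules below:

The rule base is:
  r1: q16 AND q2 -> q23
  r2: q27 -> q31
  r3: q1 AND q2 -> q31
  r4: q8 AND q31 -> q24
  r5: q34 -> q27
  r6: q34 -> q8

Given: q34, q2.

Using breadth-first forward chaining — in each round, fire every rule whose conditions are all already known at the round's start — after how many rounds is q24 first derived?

3

[1] r5 [q34 -> q27]; r6 [q34 -> q8]. ⇒ new: q27, q8.
[2] r2 [q27 -> q31]. ⇒ new: q31.
[3] r4 [q8 AND q31 -> q24]. ⇒ new: q24.
q24 first appears in round 3.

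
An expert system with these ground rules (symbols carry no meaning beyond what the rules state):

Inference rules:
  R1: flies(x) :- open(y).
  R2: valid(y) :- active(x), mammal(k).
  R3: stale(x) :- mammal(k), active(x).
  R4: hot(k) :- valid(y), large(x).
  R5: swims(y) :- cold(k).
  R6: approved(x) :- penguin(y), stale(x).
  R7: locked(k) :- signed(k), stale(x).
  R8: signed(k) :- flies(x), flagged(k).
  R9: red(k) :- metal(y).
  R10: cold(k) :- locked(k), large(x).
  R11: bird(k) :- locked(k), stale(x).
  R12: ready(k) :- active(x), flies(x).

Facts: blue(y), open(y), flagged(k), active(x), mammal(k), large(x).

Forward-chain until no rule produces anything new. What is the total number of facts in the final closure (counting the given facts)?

16

Round 1: R1 [flies(x) :- open(y).]; R2 [valid(y) :- active(x), mammal(k).]; R3 [stale(x) :- mammal(k), active(x).]. New: flies(x), valid(y), stale(x).
Round 2: R4 [hot(k) :- valid(y), large(x).]; R8 [signed(k) :- flies(x), flagged(k).]; R12 [ready(k) :- active(x), flies(x).]. New: hot(k), signed(k), ready(k).
Round 3: R7 [locked(k) :- signed(k), stale(x).]. New: locked(k).
Round 4: R10 [cold(k) :- locked(k), large(x).]; R11 [bird(k) :- locked(k), stale(x).]. New: cold(k), bird(k).
Round 5: R5 [swims(y) :- cold(k).]. New: swims(y).
Closure: {active(x), bird(k), blue(y), cold(k), flagged(k), flies(x), hot(k), large(x), locked(k), mammal(k), open(y), ready(k), signed(k), stale(x), swims(y), valid(y)} — 16 facts.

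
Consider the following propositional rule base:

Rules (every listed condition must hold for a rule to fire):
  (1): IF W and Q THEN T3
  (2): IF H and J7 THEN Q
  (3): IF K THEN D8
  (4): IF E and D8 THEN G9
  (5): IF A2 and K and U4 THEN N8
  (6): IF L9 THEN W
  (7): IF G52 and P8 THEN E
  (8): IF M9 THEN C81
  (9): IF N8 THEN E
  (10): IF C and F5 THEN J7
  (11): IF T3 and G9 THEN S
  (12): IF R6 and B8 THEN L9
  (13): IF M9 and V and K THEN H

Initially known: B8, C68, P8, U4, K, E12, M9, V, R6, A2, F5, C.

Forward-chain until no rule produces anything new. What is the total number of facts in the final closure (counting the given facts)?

24

Round 1 — (3), (5), (8), (10), (12), (13), derive D8, N8, C81, J7, L9, H.
Round 2 — (2), (6), (9), derive Q, W, E.
Round 3 — (1), (4), derive T3, G9.
Round 4 — (11), derive S.
Closure: {A2, B8, C, C68, C81, D8, E, E12, F5, G9, H, J7, K, L9, M9, N8, P8, Q, R6, S, T3, U4, V, W} — 24 facts.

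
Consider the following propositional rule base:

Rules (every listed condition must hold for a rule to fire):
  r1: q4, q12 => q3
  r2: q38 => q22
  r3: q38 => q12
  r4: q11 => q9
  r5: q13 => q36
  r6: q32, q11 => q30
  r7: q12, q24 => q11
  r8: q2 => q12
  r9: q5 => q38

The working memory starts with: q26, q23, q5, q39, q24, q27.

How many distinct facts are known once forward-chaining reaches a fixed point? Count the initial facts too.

Round 1 — r9, derive q38.
Round 2 — r2, r3, derive q22, q12.
Round 3 — r7, derive q11.
Round 4 — r4, derive q9.
Closure: {q11, q12, q22, q23, q24, q26, q27, q38, q39, q5, q9} — 11 facts.

11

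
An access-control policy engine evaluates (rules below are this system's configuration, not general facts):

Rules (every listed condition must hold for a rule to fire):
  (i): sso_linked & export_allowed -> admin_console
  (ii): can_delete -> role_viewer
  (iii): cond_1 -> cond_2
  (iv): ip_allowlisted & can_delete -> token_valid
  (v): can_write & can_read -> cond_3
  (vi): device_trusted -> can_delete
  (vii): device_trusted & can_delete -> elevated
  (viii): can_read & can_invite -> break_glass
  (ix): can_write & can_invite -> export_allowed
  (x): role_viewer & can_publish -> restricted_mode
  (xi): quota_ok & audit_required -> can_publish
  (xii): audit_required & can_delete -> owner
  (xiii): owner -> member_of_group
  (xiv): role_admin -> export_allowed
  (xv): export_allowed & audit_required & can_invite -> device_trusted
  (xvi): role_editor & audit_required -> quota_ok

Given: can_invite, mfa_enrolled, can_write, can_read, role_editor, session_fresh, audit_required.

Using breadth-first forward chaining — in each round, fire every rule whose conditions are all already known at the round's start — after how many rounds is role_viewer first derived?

4

Round 1: (v) [can_write & can_read -> cond_3]; (viii) [can_read & can_invite -> break_glass]; (ix) [can_write & can_invite -> export_allowed]; (xvi) [role_editor & audit_required -> quota_ok]. New: cond_3, break_glass, export_allowed, quota_ok.
Round 2: (xi) [quota_ok & audit_required -> can_publish]; (xv) [export_allowed & audit_required & can_invite -> device_trusted]. New: can_publish, device_trusted.
Round 3: (vi) [device_trusted -> can_delete]. New: can_delete.
Round 4: (ii) [can_delete -> role_viewer]; (vii) [device_trusted & can_delete -> elevated]; (xii) [audit_required & can_delete -> owner]. New: role_viewer, elevated, owner.
role_viewer first appears in round 4.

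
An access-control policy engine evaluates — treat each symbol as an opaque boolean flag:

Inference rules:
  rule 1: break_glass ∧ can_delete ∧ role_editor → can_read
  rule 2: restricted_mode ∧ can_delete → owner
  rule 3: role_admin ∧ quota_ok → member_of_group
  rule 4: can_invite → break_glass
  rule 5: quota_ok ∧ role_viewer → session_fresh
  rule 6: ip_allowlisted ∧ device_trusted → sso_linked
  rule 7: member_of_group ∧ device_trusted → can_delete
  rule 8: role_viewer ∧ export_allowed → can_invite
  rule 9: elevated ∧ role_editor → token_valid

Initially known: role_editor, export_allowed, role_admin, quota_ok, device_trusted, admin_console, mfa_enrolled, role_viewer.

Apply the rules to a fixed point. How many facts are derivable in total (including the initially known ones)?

14

Round 1 fires rule 3, rule 5, rule 8, giving member_of_group, session_fresh, can_invite.
Round 2 fires rule 4, rule 7, giving break_glass, can_delete.
Round 3 fires rule 1, giving can_read.
Closure: {admin_console, break_glass, can_delete, can_invite, can_read, device_trusted, export_allowed, member_of_group, mfa_enrolled, quota_ok, role_admin, role_editor, role_viewer, session_fresh} — 14 facts.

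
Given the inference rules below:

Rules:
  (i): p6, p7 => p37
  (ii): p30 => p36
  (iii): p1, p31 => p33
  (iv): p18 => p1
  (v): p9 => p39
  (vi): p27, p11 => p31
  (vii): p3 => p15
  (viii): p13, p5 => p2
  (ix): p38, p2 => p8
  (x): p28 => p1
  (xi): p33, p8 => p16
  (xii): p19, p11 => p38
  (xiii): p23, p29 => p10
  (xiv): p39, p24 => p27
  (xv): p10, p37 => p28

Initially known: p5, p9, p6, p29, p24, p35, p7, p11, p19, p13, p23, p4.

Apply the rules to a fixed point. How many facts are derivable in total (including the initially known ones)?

Round 1 — (i), (v), (viii), (xii), (xiii), derive p37, p39, p2, p38, p10.
Round 2 — (ix), (xiv), (xv), derive p8, p27, p28.
Round 3 — (vi), (x), derive p31, p1.
Round 4 — (iii), derive p33.
Round 5 — (xi), derive p16.
Closure: {p1, p10, p11, p13, p16, p19, p2, p23, p24, p27, p28, p29, p31, p33, p35, p37, p38, p39, p4, p5, p6, p7, p8, p9} — 24 facts.

24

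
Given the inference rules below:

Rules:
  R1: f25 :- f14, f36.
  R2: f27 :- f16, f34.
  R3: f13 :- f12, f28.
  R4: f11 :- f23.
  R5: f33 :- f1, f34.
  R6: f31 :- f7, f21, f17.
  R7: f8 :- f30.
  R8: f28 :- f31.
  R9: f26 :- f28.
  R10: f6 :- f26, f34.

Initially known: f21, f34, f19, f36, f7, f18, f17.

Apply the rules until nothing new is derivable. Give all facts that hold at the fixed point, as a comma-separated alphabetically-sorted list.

f17, f18, f19, f21, f26, f28, f31, f34, f36, f6, f7

Round 1 fires R6, giving f31.
Round 2 fires R8, giving f28.
Round 3 fires R9, giving f26.
Round 4 fires R10, giving f6.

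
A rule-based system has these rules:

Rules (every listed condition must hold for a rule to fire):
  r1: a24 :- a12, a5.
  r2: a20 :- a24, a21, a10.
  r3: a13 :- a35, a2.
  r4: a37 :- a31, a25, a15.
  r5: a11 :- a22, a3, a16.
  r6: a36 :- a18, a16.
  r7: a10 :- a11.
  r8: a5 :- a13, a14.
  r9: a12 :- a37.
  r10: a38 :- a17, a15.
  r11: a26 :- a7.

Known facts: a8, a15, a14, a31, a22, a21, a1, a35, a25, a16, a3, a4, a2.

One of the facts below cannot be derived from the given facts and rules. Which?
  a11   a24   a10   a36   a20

[1] r3 [a13 :- a35, a2.]; r4 [a37 :- a31, a25, a15.]; r5 [a11 :- a22, a3, a16.]. ⇒ new: a13, a37, a11.
[2] r7 [a10 :- a11.]; r8 [a5 :- a13, a14.]; r9 [a12 :- a37.]. ⇒ new: a10, a5, a12.
[3] r1 [a24 :- a12, a5.]. ⇒ new: a24.
[4] r2 [a20 :- a24, a21, a10.]. ⇒ new: a20.
Derived: a10 (round 2), a11 (round 1), a20 (round 4), a24 (round 3). a36 never appears in any round.

a36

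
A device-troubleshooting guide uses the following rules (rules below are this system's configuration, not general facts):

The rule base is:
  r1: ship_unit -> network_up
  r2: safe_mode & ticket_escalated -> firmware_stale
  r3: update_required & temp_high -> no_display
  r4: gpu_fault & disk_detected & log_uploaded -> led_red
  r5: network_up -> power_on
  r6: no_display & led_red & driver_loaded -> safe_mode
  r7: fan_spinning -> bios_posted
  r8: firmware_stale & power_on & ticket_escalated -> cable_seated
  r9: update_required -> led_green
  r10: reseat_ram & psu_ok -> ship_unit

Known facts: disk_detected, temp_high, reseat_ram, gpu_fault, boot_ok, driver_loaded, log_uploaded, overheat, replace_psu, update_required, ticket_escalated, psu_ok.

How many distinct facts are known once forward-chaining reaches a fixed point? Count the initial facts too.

Round 1: r3 [update_required & temp_high -> no_display]; r4 [gpu_fault & disk_detected & log_uploaded -> led_red]; r9 [update_required -> led_green]; r10 [reseat_ram & psu_ok -> ship_unit]. New: no_display, led_red, led_green, ship_unit.
Round 2: r1 [ship_unit -> network_up]; r6 [no_display & led_red & driver_loaded -> safe_mode]. New: network_up, safe_mode.
Round 3: r2 [safe_mode & ticket_escalated -> firmware_stale]; r5 [network_up -> power_on]. New: firmware_stale, power_on.
Round 4: r8 [firmware_stale & power_on & ticket_escalated -> cable_seated]. New: cable_seated.
Closure: {boot_ok, cable_seated, disk_detected, driver_loaded, firmware_stale, gpu_fault, led_green, led_red, log_uploaded, network_up, no_display, overheat, power_on, psu_ok, replace_psu, reseat_ram, safe_mode, ship_unit, temp_high, ticket_escalated, update_required} — 21 facts.

21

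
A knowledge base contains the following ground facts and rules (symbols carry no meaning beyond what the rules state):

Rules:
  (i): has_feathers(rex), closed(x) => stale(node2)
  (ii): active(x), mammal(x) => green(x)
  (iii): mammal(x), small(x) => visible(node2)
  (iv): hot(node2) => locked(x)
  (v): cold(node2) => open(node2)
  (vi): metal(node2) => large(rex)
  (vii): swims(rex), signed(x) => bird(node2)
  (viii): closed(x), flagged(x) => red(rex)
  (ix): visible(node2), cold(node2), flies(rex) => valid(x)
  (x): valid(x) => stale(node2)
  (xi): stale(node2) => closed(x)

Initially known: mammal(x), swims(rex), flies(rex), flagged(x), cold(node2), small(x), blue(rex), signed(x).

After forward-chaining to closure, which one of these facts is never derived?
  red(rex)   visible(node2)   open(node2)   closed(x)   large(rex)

large(rex)

Round 1 fires (iii), (v), (vii), giving visible(node2), open(node2), bird(node2).
Round 2 fires (ix), giving valid(x).
Round 3 fires (x), giving stale(node2).
Round 4 fires (xi), giving closed(x).
Round 5 fires (viii), giving red(rex).
Derived: open(node2) (round 1), closed(x) (round 4), red(rex) (round 5), visible(node2) (round 1). large(rex) never appears in any round.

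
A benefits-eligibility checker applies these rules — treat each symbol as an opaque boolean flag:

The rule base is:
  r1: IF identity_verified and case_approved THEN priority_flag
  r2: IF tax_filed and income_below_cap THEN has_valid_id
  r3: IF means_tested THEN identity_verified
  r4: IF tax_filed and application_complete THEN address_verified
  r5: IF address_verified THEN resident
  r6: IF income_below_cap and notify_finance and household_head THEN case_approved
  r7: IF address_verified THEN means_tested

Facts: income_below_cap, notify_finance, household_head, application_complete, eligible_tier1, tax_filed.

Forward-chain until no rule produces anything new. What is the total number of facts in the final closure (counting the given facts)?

13

Round 1 — r2, r4, r6, derive has_valid_id, address_verified, case_approved.
Round 2 — r5, r7, derive resident, means_tested.
Round 3 — r3, derive identity_verified.
Round 4 — r1, derive priority_flag.
Closure: {address_verified, application_complete, case_approved, eligible_tier1, has_valid_id, household_head, identity_verified, income_below_cap, means_tested, notify_finance, priority_flag, resident, tax_filed} — 13 facts.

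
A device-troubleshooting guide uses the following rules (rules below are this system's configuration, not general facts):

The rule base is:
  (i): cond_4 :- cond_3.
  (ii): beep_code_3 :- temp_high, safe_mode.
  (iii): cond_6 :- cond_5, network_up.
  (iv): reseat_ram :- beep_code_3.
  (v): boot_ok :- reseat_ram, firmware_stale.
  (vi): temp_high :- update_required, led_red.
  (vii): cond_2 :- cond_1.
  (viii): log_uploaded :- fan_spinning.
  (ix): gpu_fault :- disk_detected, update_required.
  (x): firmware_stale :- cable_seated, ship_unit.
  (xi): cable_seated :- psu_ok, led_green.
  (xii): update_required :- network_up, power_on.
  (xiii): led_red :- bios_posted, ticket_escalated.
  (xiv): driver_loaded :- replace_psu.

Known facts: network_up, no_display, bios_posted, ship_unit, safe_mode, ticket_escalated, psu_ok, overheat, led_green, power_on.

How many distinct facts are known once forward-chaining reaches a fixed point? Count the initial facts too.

18

Round 1 — (xi), (xii), (xiii), derive cable_seated, update_required, led_red.
Round 2 — (vi), (x), derive temp_high, firmware_stale.
Round 3 — (ii), derive beep_code_3.
Round 4 — (iv), derive reseat_ram.
Round 5 — (v), derive boot_ok.
Closure: {beep_code_3, bios_posted, boot_ok, cable_seated, firmware_stale, led_green, led_red, network_up, no_display, overheat, power_on, psu_ok, reseat_ram, safe_mode, ship_unit, temp_high, ticket_escalated, update_required} — 18 facts.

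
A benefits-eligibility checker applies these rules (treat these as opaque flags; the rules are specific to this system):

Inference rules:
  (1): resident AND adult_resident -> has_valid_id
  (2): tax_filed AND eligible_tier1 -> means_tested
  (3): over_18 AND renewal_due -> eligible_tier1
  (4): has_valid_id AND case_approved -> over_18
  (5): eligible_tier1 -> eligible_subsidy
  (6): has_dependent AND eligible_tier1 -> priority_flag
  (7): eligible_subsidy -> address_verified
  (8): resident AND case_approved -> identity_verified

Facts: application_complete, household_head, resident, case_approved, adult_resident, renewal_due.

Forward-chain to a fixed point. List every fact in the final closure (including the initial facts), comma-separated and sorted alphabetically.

address_verified, adult_resident, application_complete, case_approved, eligible_subsidy, eligible_tier1, has_valid_id, household_head, identity_verified, over_18, renewal_due, resident

Round 1 — (1), (8), derive has_valid_id, identity_verified.
Round 2 — (4), derive over_18.
Round 3 — (3), derive eligible_tier1.
Round 4 — (5), derive eligible_subsidy.
Round 5 — (7), derive address_verified.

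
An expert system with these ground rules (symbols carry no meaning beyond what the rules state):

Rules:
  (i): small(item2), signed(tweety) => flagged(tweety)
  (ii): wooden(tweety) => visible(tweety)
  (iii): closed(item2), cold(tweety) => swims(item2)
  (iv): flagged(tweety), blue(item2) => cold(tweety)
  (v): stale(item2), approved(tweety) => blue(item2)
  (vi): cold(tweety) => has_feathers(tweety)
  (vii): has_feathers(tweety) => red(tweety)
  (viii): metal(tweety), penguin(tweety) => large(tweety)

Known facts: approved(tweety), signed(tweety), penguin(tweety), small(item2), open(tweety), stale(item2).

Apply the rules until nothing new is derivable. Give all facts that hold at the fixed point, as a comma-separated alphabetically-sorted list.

Round 1 — (i), (v), derive flagged(tweety), blue(item2).
Round 2 — (iv), derive cold(tweety).
Round 3 — (vi), derive has_feathers(tweety).
Round 4 — (vii), derive red(tweety).

approved(tweety), blue(item2), cold(tweety), flagged(tweety), has_feathers(tweety), open(tweety), penguin(tweety), red(tweety), signed(tweety), small(item2), stale(item2)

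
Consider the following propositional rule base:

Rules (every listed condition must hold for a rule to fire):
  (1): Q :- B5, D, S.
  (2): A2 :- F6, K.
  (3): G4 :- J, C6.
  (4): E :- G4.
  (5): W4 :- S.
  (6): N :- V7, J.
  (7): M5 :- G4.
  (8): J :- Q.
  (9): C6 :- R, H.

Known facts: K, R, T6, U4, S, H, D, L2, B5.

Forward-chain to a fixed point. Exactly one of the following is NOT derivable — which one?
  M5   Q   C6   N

[1] (1) [Q :- B5, D, S.]; (5) [W4 :- S.]; (9) [C6 :- R, H.]. ⇒ new: Q, W4, C6.
[2] (8) [J :- Q.]. ⇒ new: J.
[3] (3) [G4 :- J, C6.]. ⇒ new: G4.
[4] (4) [E :- G4.]; (7) [M5 :- G4.]. ⇒ new: E, M5.
Derived: Q (round 1), C6 (round 1), M5 (round 4). N never appears in any round.

N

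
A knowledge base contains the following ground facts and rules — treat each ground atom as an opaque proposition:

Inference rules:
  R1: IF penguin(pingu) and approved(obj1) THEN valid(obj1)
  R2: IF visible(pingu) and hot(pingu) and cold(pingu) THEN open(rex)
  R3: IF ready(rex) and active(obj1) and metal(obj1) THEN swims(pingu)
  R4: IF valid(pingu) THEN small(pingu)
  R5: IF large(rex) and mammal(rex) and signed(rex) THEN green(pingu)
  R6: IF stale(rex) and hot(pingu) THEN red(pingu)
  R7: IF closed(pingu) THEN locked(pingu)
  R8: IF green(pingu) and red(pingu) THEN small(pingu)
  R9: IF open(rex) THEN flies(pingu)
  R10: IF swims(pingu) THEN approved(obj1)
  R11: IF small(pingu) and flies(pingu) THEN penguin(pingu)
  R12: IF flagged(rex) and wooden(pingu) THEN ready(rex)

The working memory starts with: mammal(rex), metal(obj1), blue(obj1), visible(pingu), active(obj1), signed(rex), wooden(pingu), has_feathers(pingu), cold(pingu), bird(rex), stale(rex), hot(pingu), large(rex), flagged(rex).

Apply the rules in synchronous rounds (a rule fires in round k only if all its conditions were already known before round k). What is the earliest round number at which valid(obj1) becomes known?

4

[1] R2 [IF visible(pingu) and hot(pingu) and cold(pingu) THEN open(rex)]; R5 [IF large(rex) and mammal(rex) and signed(rex) THEN green(pingu)]; R6 [IF stale(rex) and hot(pingu) THEN red(pingu)]; R12 [IF flagged(rex) and wooden(pingu) THEN ready(rex)]. ⇒ new: open(rex), green(pingu), red(pingu), ready(rex).
[2] R3 [IF ready(rex) and active(obj1) and metal(obj1) THEN swims(pingu)]; R8 [IF green(pingu) and red(pingu) THEN small(pingu)]; R9 [IF open(rex) THEN flies(pingu)]. ⇒ new: swims(pingu), small(pingu), flies(pingu).
[3] R10 [IF swims(pingu) THEN approved(obj1)]; R11 [IF small(pingu) and flies(pingu) THEN penguin(pingu)]. ⇒ new: approved(obj1), penguin(pingu).
[4] R1 [IF penguin(pingu) and approved(obj1) THEN valid(obj1)]. ⇒ new: valid(obj1).
valid(obj1) first appears in round 4.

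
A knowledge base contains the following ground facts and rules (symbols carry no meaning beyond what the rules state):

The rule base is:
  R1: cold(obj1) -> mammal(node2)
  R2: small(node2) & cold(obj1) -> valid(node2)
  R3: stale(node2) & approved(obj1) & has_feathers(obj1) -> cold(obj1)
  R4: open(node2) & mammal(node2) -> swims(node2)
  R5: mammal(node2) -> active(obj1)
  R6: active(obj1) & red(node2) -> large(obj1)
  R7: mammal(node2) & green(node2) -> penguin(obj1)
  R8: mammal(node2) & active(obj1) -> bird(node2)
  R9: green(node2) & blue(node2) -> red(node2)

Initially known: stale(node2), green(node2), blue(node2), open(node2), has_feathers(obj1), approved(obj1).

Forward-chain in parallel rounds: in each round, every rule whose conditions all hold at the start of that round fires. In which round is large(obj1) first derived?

4

[1] R3 [stale(node2) & approved(obj1) & has_feathers(obj1) -> cold(obj1)]; R9 [green(node2) & blue(node2) -> red(node2)]. ⇒ new: cold(obj1), red(node2).
[2] R1 [cold(obj1) -> mammal(node2)]. ⇒ new: mammal(node2).
[3] R4 [open(node2) & mammal(node2) -> swims(node2)]; R5 [mammal(node2) -> active(obj1)]; R7 [mammal(node2) & green(node2) -> penguin(obj1)]. ⇒ new: swims(node2), active(obj1), penguin(obj1).
[4] R6 [active(obj1) & red(node2) -> large(obj1)]; R8 [mammal(node2) & active(obj1) -> bird(node2)]. ⇒ new: large(obj1), bird(node2).
large(obj1) first appears in round 4.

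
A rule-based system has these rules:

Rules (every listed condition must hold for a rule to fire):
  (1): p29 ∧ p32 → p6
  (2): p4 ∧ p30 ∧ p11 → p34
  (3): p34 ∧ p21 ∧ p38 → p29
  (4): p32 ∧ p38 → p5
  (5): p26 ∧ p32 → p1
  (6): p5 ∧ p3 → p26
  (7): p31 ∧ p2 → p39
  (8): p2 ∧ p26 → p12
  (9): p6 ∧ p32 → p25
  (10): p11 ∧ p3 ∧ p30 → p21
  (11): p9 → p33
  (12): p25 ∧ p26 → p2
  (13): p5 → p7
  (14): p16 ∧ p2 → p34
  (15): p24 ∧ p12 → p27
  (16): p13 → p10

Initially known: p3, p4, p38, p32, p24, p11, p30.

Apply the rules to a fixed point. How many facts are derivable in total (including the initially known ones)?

19

Round 1: (2) [p4 ∧ p30 ∧ p11 → p34]; (4) [p32 ∧ p38 → p5]; (10) [p11 ∧ p3 ∧ p30 → p21]. Adds p34, p5, p21.
Round 2: (3) [p34 ∧ p21 ∧ p38 → p29]; (6) [p5 ∧ p3 → p26]; (13) [p5 → p7]. Adds p29, p26, p7.
Round 3: (1) [p29 ∧ p32 → p6]; (5) [p26 ∧ p32 → p1]. Adds p6, p1.
Round 4: (9) [p6 ∧ p32 → p25]. Adds p25.
Round 5: (12) [p25 ∧ p26 → p2]. Adds p2.
Round 6: (8) [p2 ∧ p26 → p12]. Adds p12.
Round 7: (15) [p24 ∧ p12 → p27]. Adds p27.
Closure: {p1, p11, p12, p2, p21, p24, p25, p26, p27, p29, p3, p30, p32, p34, p38, p4, p5, p6, p7} — 19 facts.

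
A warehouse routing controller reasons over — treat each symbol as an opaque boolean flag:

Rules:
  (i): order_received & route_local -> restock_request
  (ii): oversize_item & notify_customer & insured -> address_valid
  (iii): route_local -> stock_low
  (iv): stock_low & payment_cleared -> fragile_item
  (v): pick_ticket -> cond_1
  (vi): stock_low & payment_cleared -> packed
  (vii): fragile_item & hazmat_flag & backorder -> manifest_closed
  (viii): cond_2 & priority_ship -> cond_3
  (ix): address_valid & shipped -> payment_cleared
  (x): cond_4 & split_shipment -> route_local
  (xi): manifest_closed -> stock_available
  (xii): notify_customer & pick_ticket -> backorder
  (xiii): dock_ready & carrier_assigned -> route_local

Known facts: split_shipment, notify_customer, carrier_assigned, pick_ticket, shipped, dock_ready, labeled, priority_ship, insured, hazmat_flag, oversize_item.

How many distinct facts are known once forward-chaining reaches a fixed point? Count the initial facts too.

21

Round 1 fires (ii), (v), (xii), (xiii), giving address_valid, cond_1, backorder, route_local.
Round 2 fires (iii), (ix), giving stock_low, payment_cleared.
Round 3 fires (iv), (vi), giving fragile_item, packed.
Round 4 fires (vii), giving manifest_closed.
Round 5 fires (xi), giving stock_available.
Closure: {address_valid, backorder, carrier_assigned, cond_1, dock_ready, fragile_item, hazmat_flag, insured, labeled, manifest_closed, notify_customer, oversize_item, packed, payment_cleared, pick_ticket, priority_ship, route_local, shipped, split_shipment, stock_available, stock_low} — 21 facts.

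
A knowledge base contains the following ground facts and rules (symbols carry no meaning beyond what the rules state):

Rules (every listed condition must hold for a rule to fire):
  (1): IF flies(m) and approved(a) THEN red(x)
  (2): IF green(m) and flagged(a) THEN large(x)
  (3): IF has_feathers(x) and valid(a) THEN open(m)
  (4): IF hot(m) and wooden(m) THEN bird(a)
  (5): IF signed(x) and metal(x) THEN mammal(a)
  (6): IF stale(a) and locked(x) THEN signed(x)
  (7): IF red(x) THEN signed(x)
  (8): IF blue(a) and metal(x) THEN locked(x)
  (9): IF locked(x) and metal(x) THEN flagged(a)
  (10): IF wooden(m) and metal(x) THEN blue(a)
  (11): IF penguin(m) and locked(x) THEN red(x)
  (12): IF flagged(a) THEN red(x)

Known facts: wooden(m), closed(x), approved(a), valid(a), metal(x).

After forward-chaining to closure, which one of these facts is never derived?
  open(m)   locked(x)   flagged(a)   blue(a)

[1] (10) [IF wooden(m) and metal(x) THEN blue(a)]. ⇒ new: blue(a).
[2] (8) [IF blue(a) and metal(x) THEN locked(x)]. ⇒ new: locked(x).
[3] (9) [IF locked(x) and metal(x) THEN flagged(a)]. ⇒ new: flagged(a).
[4] (12) [IF flagged(a) THEN red(x)]. ⇒ new: red(x).
[5] (7) [IF red(x) THEN signed(x)]. ⇒ new: signed(x).
[6] (5) [IF signed(x) and metal(x) THEN mammal(a)]. ⇒ new: mammal(a).
Derived: flagged(a) (round 3), locked(x) (round 2), blue(a) (round 1). open(m) never appears in any round.

open(m)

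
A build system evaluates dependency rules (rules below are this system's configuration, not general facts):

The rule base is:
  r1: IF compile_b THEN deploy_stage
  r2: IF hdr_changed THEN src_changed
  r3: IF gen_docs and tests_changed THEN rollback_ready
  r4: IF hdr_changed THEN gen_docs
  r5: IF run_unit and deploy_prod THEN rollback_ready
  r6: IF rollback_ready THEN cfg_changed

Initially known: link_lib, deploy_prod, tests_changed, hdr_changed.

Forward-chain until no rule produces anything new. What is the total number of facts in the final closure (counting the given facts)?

Round 1: r2 [IF hdr_changed THEN src_changed]; r4 [IF hdr_changed THEN gen_docs]. New: src_changed, gen_docs.
Round 2: r3 [IF gen_docs and tests_changed THEN rollback_ready]. New: rollback_ready.
Round 3: r6 [IF rollback_ready THEN cfg_changed]. New: cfg_changed.
Closure: {cfg_changed, deploy_prod, gen_docs, hdr_changed, link_lib, rollback_ready, src_changed, tests_changed} — 8 facts.

8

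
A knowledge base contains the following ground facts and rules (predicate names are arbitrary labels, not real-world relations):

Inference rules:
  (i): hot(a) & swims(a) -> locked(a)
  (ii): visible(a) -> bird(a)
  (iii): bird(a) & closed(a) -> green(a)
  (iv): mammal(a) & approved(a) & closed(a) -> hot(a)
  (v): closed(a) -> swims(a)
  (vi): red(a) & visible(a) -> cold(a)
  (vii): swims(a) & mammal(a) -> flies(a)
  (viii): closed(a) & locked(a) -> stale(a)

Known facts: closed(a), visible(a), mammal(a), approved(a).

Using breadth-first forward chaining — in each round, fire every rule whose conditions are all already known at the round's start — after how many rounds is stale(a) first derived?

3

Round 1: (ii) [visible(a) -> bird(a)]; (iv) [mammal(a) & approved(a) & closed(a) -> hot(a)]; (v) [closed(a) -> swims(a)]. Adds bird(a), hot(a), swims(a).
Round 2: (i) [hot(a) & swims(a) -> locked(a)]; (iii) [bird(a) & closed(a) -> green(a)]; (vii) [swims(a) & mammal(a) -> flies(a)]. Adds locked(a), green(a), flies(a).
Round 3: (viii) [closed(a) & locked(a) -> stale(a)]. Adds stale(a).
stale(a) first appears in round 3.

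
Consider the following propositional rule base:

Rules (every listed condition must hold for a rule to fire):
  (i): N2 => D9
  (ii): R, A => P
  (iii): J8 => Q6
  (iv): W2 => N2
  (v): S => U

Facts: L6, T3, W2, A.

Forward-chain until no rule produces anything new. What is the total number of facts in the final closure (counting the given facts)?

Round 1: (iv) [W2 => N2]. New: N2.
Round 2: (i) [N2 => D9]. New: D9.
Closure: {A, D9, L6, N2, T3, W2} — 6 facts.

6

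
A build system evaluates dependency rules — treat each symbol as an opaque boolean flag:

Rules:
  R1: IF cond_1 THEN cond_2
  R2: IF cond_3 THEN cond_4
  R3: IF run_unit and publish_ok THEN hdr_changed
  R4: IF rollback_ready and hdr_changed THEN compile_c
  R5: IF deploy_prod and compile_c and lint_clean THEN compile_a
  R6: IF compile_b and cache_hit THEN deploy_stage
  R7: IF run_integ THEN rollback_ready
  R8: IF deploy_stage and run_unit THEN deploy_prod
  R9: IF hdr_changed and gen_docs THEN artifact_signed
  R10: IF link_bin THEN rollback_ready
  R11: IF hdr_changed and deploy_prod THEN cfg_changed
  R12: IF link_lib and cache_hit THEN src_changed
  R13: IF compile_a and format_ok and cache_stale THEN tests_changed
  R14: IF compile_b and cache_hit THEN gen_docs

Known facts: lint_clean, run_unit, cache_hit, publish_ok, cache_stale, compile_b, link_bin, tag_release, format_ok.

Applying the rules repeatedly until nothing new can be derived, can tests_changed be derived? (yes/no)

[1] R3 [IF run_unit and publish_ok THEN hdr_changed]; R6 [IF compile_b and cache_hit THEN deploy_stage]; R10 [IF link_bin THEN rollback_ready]; R14 [IF compile_b and cache_hit THEN gen_docs]. ⇒ new: hdr_changed, deploy_stage, rollback_ready, gen_docs.
[2] R4 [IF rollback_ready and hdr_changed THEN compile_c]; R8 [IF deploy_stage and run_unit THEN deploy_prod]; R9 [IF hdr_changed and gen_docs THEN artifact_signed]. ⇒ new: compile_c, deploy_prod, artifact_signed.
[3] R5 [IF deploy_prod and compile_c and lint_clean THEN compile_a]; R11 [IF hdr_changed and deploy_prod THEN cfg_changed]. ⇒ new: compile_a, cfg_changed.
[4] R13 [IF compile_a and format_ok and cache_stale THEN tests_changed]. ⇒ new: tests_changed.
tests_changed appears in round 4, so it is derivable.

yes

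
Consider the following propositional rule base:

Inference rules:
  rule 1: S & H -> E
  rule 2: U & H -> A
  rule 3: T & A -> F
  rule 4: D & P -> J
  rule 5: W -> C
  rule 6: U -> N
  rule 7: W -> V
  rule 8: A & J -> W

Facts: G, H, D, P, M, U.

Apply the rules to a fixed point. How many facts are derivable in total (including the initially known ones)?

Round 1 — rule 2, rule 4, rule 6, derive A, J, N.
Round 2 — rule 8, derive W.
Round 3 — rule 5, rule 7, derive C, V.
Closure: {A, C, D, G, H, J, M, N, P, U, V, W} — 12 facts.

12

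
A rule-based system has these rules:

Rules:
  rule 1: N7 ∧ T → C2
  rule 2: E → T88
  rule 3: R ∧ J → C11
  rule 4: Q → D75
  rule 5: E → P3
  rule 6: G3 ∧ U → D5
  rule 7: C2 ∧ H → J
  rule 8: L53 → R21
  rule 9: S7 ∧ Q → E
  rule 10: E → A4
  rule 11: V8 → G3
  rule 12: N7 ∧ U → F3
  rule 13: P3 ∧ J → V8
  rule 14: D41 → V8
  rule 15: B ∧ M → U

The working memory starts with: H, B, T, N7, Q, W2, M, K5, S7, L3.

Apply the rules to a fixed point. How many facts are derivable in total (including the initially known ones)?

22

Round 1: rule 1 [N7 ∧ T → C2]; rule 4 [Q → D75]; rule 9 [S7 ∧ Q → E]; rule 15 [B ∧ M → U]. Adds C2, D75, E, U.
Round 2: rule 2 [E → T88]; rule 5 [E → P3]; rule 7 [C2 ∧ H → J]; rule 10 [E → A4]; rule 12 [N7 ∧ U → F3]. Adds T88, P3, J, A4, F3.
Round 3: rule 13 [P3 ∧ J → V8]. Adds V8.
Round 4: rule 11 [V8 → G3]. Adds G3.
Round 5: rule 6 [G3 ∧ U → D5]. Adds D5.
Closure: {A4, B, C2, D5, D75, E, F3, G3, H, J, K5, L3, M, N7, P3, Q, S7, T, T88, U, V8, W2} — 22 facts.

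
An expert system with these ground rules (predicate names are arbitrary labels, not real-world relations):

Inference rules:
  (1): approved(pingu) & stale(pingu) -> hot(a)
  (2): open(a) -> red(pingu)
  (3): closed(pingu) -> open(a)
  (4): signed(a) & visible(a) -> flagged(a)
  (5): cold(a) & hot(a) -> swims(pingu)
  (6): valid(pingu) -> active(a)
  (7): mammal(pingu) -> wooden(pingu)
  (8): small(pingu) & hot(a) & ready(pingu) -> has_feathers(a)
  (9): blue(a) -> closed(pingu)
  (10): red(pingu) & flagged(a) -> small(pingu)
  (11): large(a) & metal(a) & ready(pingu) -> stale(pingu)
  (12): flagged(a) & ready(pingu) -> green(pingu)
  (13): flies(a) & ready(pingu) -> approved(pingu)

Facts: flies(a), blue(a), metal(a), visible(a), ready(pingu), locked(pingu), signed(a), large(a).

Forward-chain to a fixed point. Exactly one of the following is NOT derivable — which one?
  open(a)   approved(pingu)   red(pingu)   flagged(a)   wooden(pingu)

Round 1: (4) [signed(a) & visible(a) -> flagged(a)]; (9) [blue(a) -> closed(pingu)]; (11) [large(a) & metal(a) & ready(pingu) -> stale(pingu)]; (13) [flies(a) & ready(pingu) -> approved(pingu)]. Adds flagged(a), closed(pingu), stale(pingu), approved(pingu).
Round 2: (1) [approved(pingu) & stale(pingu) -> hot(a)]; (3) [closed(pingu) -> open(a)]; (12) [flagged(a) & ready(pingu) -> green(pingu)]. Adds hot(a), open(a), green(pingu).
Round 3: (2) [open(a) -> red(pingu)]. Adds red(pingu).
Round 4: (10) [red(pingu) & flagged(a) -> small(pingu)]. Adds small(pingu).
Round 5: (8) [small(pingu) & hot(a) & ready(pingu) -> has_feathers(a)]. Adds has_feathers(a).
Derived: flagged(a) (round 1), open(a) (round 2), approved(pingu) (round 1), red(pingu) (round 3). wooden(pingu) never appears in any round.

wooden(pingu)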